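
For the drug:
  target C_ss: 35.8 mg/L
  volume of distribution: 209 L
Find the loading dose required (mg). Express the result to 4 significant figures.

7482 mg

LD = Css × Vd = 35.8 × 209 = 7482 mg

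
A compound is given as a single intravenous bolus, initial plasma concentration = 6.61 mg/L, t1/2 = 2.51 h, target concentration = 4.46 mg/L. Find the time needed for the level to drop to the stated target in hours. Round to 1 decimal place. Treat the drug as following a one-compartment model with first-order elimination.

k = ln2 / t½ = 0.693147 / 2.51 = 0.2762 h⁻¹
t = ln(C₀ / C) / k = ln(6.610 / 4.46) / 0.2762
  = ln(1.482) / 0.2762 = 0.3934 / 0.2762 = 1.424 h

1.4 h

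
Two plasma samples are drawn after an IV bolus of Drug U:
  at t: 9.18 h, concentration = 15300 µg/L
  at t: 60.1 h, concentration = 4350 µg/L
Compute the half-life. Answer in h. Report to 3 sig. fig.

28.1 h

k = ln(C₁/C₂) / (t₂ − t₁) = ln(15300/4350) / (60.1 − 9.18)
  = 1.258 / 50.92 = 0.02471 h⁻¹
t½ = ln2 / k = 0.693147 / 0.02471 = 28.05 h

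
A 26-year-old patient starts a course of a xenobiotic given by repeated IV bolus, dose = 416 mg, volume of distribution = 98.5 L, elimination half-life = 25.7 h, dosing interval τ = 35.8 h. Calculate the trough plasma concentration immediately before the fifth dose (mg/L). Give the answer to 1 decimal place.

C₀ per dose = Dose / Vd = 416 / 98.5 = 4.223 mg/L
k = ln2 / t½ = 0.693147 / 25.7 = 0.02697 h⁻¹
Fraction remaining after one interval: r = e^(−kτ) = e^(−0.02697 × 35.8) = 0.3808
Before dose 5, 4 doses have been given (aged 1τ, 2τ, 3τ, 4τ).
C_trough = C₀ × (r + r² + … + r^4) = C₀ × r(1−r^4)/(1−r)
        = 4.223 × 0.3808 × (1 − 0.02103) / (1 − 0.3808) = 2.542 mg/L

2.5 mg/L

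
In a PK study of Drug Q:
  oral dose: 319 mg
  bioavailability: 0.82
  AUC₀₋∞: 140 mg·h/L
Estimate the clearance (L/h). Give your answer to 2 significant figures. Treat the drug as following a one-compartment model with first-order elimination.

1.9 L/h

CL = F·Dose / AUC = 0.82 × 319 / 140 = 1.868 L/h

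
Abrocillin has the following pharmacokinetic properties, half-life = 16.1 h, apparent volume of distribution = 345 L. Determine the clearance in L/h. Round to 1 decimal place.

14.9 L/h

k = ln2 / t½ = 0.693147 / 16.1 = 0.04305 h⁻¹
CL = k × Vd = 0.04305 × 345 = 14.85 L/h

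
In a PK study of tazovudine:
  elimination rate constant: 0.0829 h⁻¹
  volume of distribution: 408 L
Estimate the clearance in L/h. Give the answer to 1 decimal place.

CL = k × Vd = 0.0829 × 408 = 33.82 L/h

33.8 L/h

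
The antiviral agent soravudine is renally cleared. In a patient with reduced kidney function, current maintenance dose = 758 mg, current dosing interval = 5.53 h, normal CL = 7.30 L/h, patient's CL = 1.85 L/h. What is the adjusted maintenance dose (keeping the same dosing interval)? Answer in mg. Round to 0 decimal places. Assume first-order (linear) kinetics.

192 mg

To keep the same average steady-state level, dosing rate must scale with clearance.
CL ratio = 1.85 / 7.30 = 0.2534
New dose (same interval) = 758 × 0.2534 = 192.1 mg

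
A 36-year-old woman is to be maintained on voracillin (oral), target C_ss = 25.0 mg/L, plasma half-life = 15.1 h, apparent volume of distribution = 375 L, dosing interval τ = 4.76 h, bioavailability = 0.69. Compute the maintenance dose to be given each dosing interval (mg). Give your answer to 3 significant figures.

k = ln2 / t½ = 0.693147 / 15.1 = 0.04590 h⁻¹
CL = k × Vd = 0.04590 × 375 = 17.21 L/h
At steady state, F × (Dose/τ) = Css × CL.
Dose = Css × CL × τ / F = 25.0 × 17.21 × 4.76 / 0.69 = 2968 mg

2970 mg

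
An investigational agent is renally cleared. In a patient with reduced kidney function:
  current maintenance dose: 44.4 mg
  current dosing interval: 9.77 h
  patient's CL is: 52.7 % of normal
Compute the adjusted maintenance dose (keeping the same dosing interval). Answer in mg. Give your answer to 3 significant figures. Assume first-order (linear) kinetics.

To keep the same average steady-state level, dosing rate must scale with clearance.
CL ratio = 52.7 / 100 = 0.5270
New dose (same interval) = 44.4 × 0.5270 = 23.40 mg

23.4 mg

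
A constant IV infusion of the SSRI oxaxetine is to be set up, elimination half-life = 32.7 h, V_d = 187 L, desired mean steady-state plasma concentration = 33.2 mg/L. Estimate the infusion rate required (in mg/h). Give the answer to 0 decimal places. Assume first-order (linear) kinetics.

k = ln2 / t½ = 0.693147 / 32.7 = 0.02120 h⁻¹
CL = k × Vd = 0.02120 × 187 = 3.964 L/h
At steady state, infusion rate R₀ = Css × CL = 33.2 × 3.964 = 131.6 mg/h

132 mg/h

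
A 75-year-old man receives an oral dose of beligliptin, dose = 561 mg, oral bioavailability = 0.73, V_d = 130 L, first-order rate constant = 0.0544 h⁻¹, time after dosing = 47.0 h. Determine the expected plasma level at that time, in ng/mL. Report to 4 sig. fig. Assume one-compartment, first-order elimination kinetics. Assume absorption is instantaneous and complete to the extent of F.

Amount reaching circulation = F × Dose = 0.73 × 561.0 = 409.5 mg
C₀ = F·Dose / Vd = 409.5 / 130 = 3.150 mg/L
C = C₀ · e^(−k·t) = 3.150 × e^(−0.05440 × 47.0)
  = 3.150 × 0.07755 = 0.2443 mg/L
Convert: 0.2443 mg/L × 1000 = 244.3 ng/mL

244.3 ng/mL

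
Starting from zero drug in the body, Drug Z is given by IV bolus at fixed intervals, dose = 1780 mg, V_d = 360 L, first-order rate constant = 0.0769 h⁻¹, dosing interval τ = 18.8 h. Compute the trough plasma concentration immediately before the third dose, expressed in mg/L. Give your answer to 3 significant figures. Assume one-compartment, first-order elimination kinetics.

C₀ per dose = Dose / Vd = 1780 / 360 = 4.944 mg/L
Fraction remaining after one interval: r = e^(−kτ) = e^(−0.07690 × 18.8) = 0.2356
Before dose 3, 2 doses have been given (aged 1τ, 2τ).
C_trough = C₀ × (r + r²) = 4.944 × (0.2356 + 0.05551) = 1.439 mg/L

1.44 mg/L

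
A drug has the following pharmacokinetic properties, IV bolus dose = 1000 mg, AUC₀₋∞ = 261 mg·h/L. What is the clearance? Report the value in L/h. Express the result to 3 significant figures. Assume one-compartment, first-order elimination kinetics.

3.83 L/h

CL = Dose / AUC = 1000 / 261 = 3.831 L/h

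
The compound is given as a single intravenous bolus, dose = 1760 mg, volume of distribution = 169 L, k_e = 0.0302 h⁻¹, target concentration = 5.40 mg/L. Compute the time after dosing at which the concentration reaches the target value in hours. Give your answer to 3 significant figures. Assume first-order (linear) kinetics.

C₀ = Dose / Vd = 1760 / 169 = 10.41 mg/L
t = ln(C₀ / C) / k = ln(10.41 / 5.40) / 0.03020
  = ln(1.928) / 0.03020 = 0.6565 / 0.03020 = 21.74 h

21.7 h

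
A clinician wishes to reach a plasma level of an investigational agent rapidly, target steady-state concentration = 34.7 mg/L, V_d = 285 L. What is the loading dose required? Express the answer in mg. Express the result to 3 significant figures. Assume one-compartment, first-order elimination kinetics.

9890 mg

LD = Css × Vd = 34.7 × 285 = 9890 mg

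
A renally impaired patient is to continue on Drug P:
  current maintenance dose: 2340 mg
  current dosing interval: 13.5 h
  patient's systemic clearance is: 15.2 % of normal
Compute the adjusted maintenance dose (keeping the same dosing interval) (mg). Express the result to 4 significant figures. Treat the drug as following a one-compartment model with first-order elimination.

To keep the same average steady-state level, dosing rate must scale with clearance.
CL ratio = 15.2 / 100 = 0.1520
New dose (same interval) = 2340 × 0.1520 = 355.7 mg

355.7 mg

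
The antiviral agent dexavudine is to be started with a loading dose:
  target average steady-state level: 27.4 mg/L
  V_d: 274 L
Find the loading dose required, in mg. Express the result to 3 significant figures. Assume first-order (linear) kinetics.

7510 mg

LD = Css × Vd = 27.4 × 274 = 7508 mg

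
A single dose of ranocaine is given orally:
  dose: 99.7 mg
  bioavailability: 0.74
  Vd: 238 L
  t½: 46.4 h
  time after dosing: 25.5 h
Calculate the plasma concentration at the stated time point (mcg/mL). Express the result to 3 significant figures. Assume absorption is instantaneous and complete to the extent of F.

0.212 mcg/mL

Amount reaching circulation = F × Dose = 0.74 × 99.70 = 73.78 mg
C₀ = F·Dose / Vd = 73.78 / 238 = 0.3100 mg/L
k = ln2 / t½ = 0.693147 / 46.4 = 0.01494 h⁻¹
C = C₀ · e^(−k·t) = 0.3100 × e^(−0.01494 × 25.5)
  = 0.3100 × 0.6832 = 0.2118 mg/L
(0.2118 mg/L = 0.2118 mcg/mL)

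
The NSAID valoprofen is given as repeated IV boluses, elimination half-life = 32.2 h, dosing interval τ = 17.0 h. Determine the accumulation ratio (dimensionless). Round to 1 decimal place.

3.3

k = ln2 / t½ = 0.693147 / 32.2 = 0.02153 h⁻¹
e^(−kτ) = e^(−0.02153 × 17.0) = 0.6935
Accumulation ratio R = 1 / (1 − e^(−kτ)) = 1 / (1 − 0.6935) = 3.263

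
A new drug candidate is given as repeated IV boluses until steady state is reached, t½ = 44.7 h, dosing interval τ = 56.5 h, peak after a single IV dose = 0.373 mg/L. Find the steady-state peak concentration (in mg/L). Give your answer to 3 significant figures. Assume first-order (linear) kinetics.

0.639 mg/L

k = ln2 / t½ = 0.693147 / 44.7 = 0.01551 h⁻¹
e^(−kτ) = e^(−0.01551 × 56.5) = 0.4163
Accumulation ratio R = 1 / (1 − e^(−kτ)) = 1 / (1 − 0.4163) = 1.713
Steady-state peak = C₀ × R = 0.373 × 1.713 = 0.6389 mg/L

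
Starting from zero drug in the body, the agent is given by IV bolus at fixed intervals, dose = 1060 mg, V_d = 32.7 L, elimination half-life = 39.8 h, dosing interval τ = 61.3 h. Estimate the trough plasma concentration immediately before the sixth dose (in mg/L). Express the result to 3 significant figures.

16.9 mg/L

C₀ per dose = Dose / Vd = 1060 / 32.7 = 32.42 mg/L
k = ln2 / t½ = 0.693147 / 39.8 = 0.01742 h⁻¹
Fraction remaining after one interval: r = e^(−kτ) = e^(−0.01742 × 61.3) = 0.3437
Before dose 6, 5 doses have been given (aged 1τ, 2τ, 3τ, 4τ, 5τ).
C_trough = C₀ × (r + r² + … + r^5) = C₀ × r(1−r^5)/(1−r)
        = 32.42 × 0.3437 × (1 − 0.004796) / (1 − 0.3437) = 16.90 mg/L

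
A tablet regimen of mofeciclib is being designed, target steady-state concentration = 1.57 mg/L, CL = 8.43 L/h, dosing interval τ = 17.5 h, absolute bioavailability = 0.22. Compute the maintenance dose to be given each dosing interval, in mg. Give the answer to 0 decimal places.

At steady state, F × (Dose/τ) = Css × CL.
Dose = Css × CL × τ / F = 1.57 × 8.430 × 17.5 / 0.22 = 1053 mg

1053 mg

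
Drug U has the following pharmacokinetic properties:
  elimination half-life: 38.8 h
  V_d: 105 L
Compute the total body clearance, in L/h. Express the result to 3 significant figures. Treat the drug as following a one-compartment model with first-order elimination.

1.88 L/h

k = ln2 / t½ = 0.693147 / 38.8 = 0.01786 h⁻¹
CL = k × Vd = 0.01786 × 105 = 1.875 L/h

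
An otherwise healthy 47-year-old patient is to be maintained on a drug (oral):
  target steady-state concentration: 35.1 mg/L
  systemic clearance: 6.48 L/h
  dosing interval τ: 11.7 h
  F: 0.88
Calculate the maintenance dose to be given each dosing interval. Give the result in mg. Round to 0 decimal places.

At steady state, F × (Dose/τ) = Css × CL.
Dose = Css × CL × τ / F = 35.1 × 6.480 × 11.7 / 0.88 = 3024 mg

3024 mg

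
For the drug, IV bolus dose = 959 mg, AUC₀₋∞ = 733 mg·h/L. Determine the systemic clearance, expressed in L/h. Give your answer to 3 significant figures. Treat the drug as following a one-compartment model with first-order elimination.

CL = Dose / AUC = 959 / 733 = 1.308 L/h

1.31 L/h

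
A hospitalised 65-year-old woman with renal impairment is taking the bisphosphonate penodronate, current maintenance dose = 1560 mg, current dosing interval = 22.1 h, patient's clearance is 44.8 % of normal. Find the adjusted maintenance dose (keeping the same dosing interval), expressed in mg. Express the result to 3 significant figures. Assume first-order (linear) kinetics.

699 mg

To keep the same average steady-state level, dosing rate must scale with clearance.
CL ratio = 44.8 / 100 = 0.4480
New dose (same interval) = 1560 × 0.4480 = 698.9 mg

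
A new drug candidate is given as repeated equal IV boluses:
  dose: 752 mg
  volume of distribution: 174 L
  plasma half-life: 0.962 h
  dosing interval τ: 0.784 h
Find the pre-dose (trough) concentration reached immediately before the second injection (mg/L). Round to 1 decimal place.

2.5 mg/L

C₀ per dose = Dose / Vd = 752 / 174 = 4.322 mg/L
k = ln2 / t½ = 0.693147 / 0.962 = 0.7205 h⁻¹
Fraction remaining after one interval: r = e^(−kτ) = e^(−0.7205 × 0.784) = 0.5684
Before dose 2, 1 dose has been given (aged 1τ).
C_trough = C₀ × r = 4.322 × 0.5684 = 2.457 mg/L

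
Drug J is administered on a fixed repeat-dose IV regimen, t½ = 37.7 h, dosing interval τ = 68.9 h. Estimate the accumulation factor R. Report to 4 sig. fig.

k = ln2 / t½ = 0.693147 / 37.7 = 0.01839 h⁻¹
e^(−kτ) = e^(−0.01839 × 68.9) = 0.2817
Accumulation ratio R = 1 / (1 − e^(−kτ)) = 1 / (1 − 0.2817) = 1.392

1.392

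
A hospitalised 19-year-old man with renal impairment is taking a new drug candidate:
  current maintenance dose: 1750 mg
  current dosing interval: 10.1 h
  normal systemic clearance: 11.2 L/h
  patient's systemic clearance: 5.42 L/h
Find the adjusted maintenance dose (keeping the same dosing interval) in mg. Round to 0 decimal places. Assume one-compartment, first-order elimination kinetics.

To keep the same average steady-state level, dosing rate must scale with clearance.
CL ratio = 5.42 / 11.2 = 0.4839
New dose (same interval) = 1750 × 0.4839 = 846.8 mg

847 mg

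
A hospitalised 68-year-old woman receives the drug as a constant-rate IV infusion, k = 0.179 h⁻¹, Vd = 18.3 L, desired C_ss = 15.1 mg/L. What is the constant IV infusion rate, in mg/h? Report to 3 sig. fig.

CL = k × Vd = 0.1790 × 18.3 = 3.276 L/h
At steady state, infusion rate R₀ = Css × CL = 15.1 × 3.276 = 49.47 mg/h

49.5 mg/h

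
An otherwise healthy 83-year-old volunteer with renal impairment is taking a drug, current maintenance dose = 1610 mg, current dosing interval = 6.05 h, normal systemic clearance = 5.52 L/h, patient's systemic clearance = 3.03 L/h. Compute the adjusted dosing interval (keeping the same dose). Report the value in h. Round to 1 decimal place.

To keep the same average steady-state level, dosing rate must scale with clearance.
CL ratio = 3.03 / 5.52 = 0.5489
New interval (same dose) = 6.05 / 0.5489 = 11.02 h

11.0 h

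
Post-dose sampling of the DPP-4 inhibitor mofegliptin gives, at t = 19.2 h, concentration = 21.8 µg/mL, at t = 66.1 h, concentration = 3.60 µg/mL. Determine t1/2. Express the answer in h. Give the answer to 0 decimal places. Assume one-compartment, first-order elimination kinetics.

k = ln(C₁/C₂) / (t₂ − t₁) = ln(21.8/3.60) / (66.1 − 19.2)
  = 1.801 / 46.90 = 0.03840 h⁻¹
t½ = ln2 / k = 0.693147 / 0.03840 = 18.05 h

18 h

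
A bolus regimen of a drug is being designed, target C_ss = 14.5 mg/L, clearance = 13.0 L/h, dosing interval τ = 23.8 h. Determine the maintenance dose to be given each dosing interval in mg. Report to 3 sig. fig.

At steady state, Dose/τ = Css × CL.
Dose = Css × CL × τ = 14.5 × 13.00 × 23.8 = 4486 mg

4490 mg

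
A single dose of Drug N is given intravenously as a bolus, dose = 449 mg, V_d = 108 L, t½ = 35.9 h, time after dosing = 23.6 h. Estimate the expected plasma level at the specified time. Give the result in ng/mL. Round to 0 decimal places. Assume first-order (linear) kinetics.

2636 ng/mL

C₀ = Dose / Vd = 449.0 / 108 = 4.157 mg/L
k = ln2 / t½ = 0.693147 / 35.9 = 0.01931 h⁻¹
C = C₀ · e^(−k·t) = 4.157 × e^(−0.01931 × 23.6)
  = 4.157 × 0.6340 = 2.636 mg/L
Convert: 2.636 mg/L × 1000 = 2636 ng/mL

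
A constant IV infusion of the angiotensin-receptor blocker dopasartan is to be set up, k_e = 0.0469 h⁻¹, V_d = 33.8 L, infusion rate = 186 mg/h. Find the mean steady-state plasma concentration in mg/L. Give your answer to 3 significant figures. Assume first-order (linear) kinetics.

CL = k × Vd = 0.04690 × 33.8 = 1.585 L/h
At steady state Css = R₀ / CL = 186 / 1.585 = 117.4 mg/L

117 mg/L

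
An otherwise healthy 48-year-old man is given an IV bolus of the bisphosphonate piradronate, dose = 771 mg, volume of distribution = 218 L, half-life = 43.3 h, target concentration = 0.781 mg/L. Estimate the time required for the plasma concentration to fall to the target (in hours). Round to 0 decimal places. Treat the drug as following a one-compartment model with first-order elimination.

C₀ = Dose / Vd = 771.0 / 218 = 3.537 mg/L
k = ln2 / t½ = 0.693147 / 43.3 = 0.01601 h⁻¹
t = ln(C₀ / C) / k = ln(3.537 / 0.781) / 0.01601
  = ln(4.529) / 0.01601 = 1.511 / 0.01601 = 94.38 h

94 h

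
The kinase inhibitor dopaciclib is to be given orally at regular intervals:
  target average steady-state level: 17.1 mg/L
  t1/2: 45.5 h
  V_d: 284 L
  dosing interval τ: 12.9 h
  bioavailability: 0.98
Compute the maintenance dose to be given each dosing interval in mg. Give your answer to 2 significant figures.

k = ln2 / t½ = 0.693147 / 45.5 = 0.01523 h⁻¹
CL = k × Vd = 0.01523 × 284 = 4.325 L/h
At steady state, F × (Dose/τ) = Css × CL.
Dose = Css × CL × τ / F = 17.1 × 4.325 × 12.9 / 0.98 = 973.5 mg

970 mg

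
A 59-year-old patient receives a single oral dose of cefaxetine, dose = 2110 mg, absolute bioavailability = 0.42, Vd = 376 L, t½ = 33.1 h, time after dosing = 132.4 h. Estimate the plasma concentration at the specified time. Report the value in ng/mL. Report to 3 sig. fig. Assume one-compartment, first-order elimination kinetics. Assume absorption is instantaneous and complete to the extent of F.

147 ng/mL

Amount reaching circulation = F × Dose = 0.42 × 2110 = 886.2 mg
C₀ = F·Dose / Vd = 886.2 / 376 = 2.357 mg/L
k = ln2 / t½ = 0.693147 / 33.1 = 0.02094 h⁻¹
t / t½ = 132.4 / 33.1 = 4 half-lives
C = C₀ × (1/2)^4 = 2.357 × 0.06250 = 0.1473 mg/L
Convert: 0.1473 mg/L × 1000 = 147.3 ng/mL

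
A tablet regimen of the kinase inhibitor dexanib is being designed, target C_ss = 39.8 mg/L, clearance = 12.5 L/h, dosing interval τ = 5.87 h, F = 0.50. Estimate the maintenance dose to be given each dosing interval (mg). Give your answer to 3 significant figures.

5840 mg

At steady state, F × (Dose/τ) = Css × CL.
Dose = Css × CL × τ / F = 39.8 × 12.50 × 5.87 / 0.50 = 5841 mg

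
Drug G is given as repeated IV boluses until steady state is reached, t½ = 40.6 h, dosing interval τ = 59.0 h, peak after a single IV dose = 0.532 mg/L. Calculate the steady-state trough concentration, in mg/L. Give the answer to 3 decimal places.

k = ln2 / t½ = 0.693147 / 40.6 = 0.01707 h⁻¹
e^(−kτ) = e^(−0.01707 × 59.0) = 0.3653
Accumulation ratio R = 1 / (1 − e^(−kτ)) = 1 / (1 − 0.3653) = 1.576
Steady-state trough = C₀ × R × e^(−kτ) = 0.532 × 1.576 × 0.3653 = 0.3063 mg/L

0.306 mg/L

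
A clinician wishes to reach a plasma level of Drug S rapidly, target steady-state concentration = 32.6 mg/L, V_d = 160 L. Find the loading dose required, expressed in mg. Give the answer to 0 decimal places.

LD = Css × Vd = 32.6 × 160 = 5216 mg

5216 mg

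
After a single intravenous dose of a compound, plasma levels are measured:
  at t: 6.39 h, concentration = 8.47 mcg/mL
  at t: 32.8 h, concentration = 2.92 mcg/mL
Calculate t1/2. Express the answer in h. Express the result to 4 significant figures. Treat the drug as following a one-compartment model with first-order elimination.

17.19 h

k = ln(C₁/C₂) / (t₂ − t₁) = ln(8.47/2.92) / (32.8 − 6.39)
  = 1.065 / 26.41 = 0.04033 h⁻¹
t½ = ln2 / k = 0.693147 / 0.04033 = 17.19 h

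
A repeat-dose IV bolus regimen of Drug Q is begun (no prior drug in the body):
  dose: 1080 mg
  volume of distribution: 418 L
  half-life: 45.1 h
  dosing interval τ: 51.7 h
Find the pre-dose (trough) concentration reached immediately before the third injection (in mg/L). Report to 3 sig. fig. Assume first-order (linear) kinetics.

1.69 mg/L

C₀ per dose = Dose / Vd = 1080 / 418 = 2.584 mg/L
k = ln2 / t½ = 0.693147 / 45.1 = 0.01537 h⁻¹
Fraction remaining after one interval: r = e^(−kτ) = e^(−0.01537 × 51.7) = 0.4517
Before dose 3, 2 doses have been given (aged 1τ, 2τ).
C_trough = C₀ × (r + r²) = 2.584 × (0.4517 + 0.2040) = 1.694 mg/L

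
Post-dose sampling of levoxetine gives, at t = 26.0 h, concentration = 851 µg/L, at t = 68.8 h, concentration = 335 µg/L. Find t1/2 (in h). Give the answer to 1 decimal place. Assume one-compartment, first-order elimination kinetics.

k = ln(C₁/C₂) / (t₂ − t₁) = ln(851/335) / (68.8 − 26.0)
  = 0.9323 / 42.80 = 0.02178 h⁻¹
t½ = ln2 / k = 0.693147 / 0.02178 = 31.82 h

31.8 h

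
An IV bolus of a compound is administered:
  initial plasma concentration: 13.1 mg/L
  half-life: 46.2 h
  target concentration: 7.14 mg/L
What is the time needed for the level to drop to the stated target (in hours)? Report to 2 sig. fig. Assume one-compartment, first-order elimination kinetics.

40 h

k = ln2 / t½ = 0.693147 / 46.2 = 0.01500 h⁻¹
t = ln(C₀ / C) / k = ln(13.10 / 7.14) / 0.01500
  = ln(1.835) / 0.01500 = 0.6070 / 0.01500 = 40.47 h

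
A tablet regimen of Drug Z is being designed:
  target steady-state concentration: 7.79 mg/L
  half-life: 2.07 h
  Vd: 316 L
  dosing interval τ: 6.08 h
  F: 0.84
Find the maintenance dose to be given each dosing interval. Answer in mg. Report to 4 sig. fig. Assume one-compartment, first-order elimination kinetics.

k = ln2 / t½ = 0.693147 / 2.07 = 0.3349 h⁻¹
CL = k × Vd = 0.3349 × 316 = 105.8 L/h
At steady state, F × (Dose/τ) = Css × CL.
Dose = Css × CL × τ / F = 7.79 × 105.8 × 6.08 / 0.84 = 5966 mg

5966 mg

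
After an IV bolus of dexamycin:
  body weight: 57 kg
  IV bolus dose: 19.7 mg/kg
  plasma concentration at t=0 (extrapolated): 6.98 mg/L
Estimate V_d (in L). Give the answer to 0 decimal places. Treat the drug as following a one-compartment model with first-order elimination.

Dose = 19.7 × 57 = 1123 mg
Vd = Dose / C₀ = 1123 / 6.98 = 160.9 L

161 L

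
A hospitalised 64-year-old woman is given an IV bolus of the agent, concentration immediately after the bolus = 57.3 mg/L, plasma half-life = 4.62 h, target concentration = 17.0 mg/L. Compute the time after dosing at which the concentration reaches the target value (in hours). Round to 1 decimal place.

8.1 h

k = ln2 / t½ = 0.693147 / 4.62 = 0.1500 h⁻¹
t = ln(C₀ / C) / k = ln(57.30 / 17.0) / 0.1500
  = ln(3.371) / 0.1500 = 1.215 / 0.1500 = 8.100 h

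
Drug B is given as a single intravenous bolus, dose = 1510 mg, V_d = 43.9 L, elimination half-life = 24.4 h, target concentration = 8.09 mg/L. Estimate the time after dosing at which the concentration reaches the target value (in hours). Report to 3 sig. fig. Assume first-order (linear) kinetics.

50.9 h

C₀ = Dose / Vd = 1510 / 43.9 = 34.40 mg/L
k = ln2 / t½ = 0.693147 / 24.4 = 0.02841 h⁻¹
t = ln(C₀ / C) / k = ln(34.40 / 8.09) / 0.02841
  = ln(4.252) / 0.02841 = 1.447 / 0.02841 = 50.93 h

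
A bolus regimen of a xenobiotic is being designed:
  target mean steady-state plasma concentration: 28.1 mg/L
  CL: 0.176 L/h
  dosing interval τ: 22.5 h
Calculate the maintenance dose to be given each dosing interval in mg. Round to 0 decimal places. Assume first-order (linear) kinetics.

111 mg

At steady state, Dose/τ = Css × CL.
Dose = Css × CL × τ = 28.1 × 0.1760 × 22.5 = 111.3 mg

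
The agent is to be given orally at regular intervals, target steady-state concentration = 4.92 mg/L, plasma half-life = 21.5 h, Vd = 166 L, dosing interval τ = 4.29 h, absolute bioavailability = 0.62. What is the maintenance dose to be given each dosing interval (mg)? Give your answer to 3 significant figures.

182 mg

k = ln2 / t½ = 0.693147 / 21.5 = 0.03224 h⁻¹
CL = k × Vd = 0.03224 × 166 = 5.352 L/h
At steady state, F × (Dose/τ) = Css × CL.
Dose = Css × CL × τ / F = 4.92 × 5.352 × 4.29 / 0.62 = 182.2 mg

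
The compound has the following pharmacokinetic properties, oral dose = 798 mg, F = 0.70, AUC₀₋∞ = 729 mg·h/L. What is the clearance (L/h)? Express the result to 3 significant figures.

CL = F·Dose / AUC = 0.70 × 798 / 729 = 0.7663 L/h

0.766 L/h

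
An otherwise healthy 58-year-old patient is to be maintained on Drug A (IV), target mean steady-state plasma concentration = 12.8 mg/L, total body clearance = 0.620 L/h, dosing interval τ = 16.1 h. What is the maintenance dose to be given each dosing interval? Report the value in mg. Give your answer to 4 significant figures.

127.8 mg

At steady state, Dose/τ = Css × CL.
Dose = Css × CL × τ = 12.8 × 0.6200 × 16.1 = 127.8 mg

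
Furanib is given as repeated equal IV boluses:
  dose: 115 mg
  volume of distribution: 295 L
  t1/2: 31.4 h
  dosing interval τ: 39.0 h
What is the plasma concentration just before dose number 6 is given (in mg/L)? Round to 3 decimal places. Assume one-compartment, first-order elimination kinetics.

0.282 mg/L

C₀ per dose = Dose / Vd = 115 / 295 = 0.3898 mg/L
k = ln2 / t½ = 0.693147 / 31.4 = 0.02207 h⁻¹
Fraction remaining after one interval: r = e^(−kτ) = e^(−0.02207 × 39.0) = 0.4229
Before dose 6, 5 doses have been given (aged 1τ, 2τ, 3τ, 4τ, 5τ).
C_trough = C₀ × (r + r² + … + r^5) = C₀ × r(1−r^5)/(1−r)
        = 0.3898 × 0.4229 × (1 − 0.01353) / (1 − 0.4229) = 0.2818 mg/L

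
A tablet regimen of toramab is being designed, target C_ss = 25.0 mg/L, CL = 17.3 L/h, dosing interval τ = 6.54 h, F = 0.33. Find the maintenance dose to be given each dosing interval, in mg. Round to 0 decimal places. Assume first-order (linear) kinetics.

8571 mg

At steady state, F × (Dose/τ) = Css × CL.
Dose = Css × CL × τ / F = 25.0 × 17.30 × 6.54 / 0.33 = 8571 mg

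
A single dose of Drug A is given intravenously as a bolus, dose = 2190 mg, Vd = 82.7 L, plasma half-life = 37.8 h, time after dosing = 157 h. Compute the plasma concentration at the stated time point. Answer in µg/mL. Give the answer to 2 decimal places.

C₀ = Dose / Vd = 2190 / 82.7 = 26.48 mg/L
k = ln2 / t½ = 0.693147 / 37.8 = 0.01834 h⁻¹
C = C₀ · e^(−k·t) = 26.48 × e^(−0.01834 × 157)
  = 26.48 × 0.05617 = 1.487 mg/L
(1.487 mg/L = 1.487 µg/mL)

1.49 µg/mL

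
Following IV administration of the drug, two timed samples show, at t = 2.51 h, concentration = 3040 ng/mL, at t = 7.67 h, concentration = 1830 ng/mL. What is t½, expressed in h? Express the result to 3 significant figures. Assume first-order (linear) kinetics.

k = ln(C₁/C₂) / (t₂ − t₁) = ln(3040/1830) / (7.67 − 2.51)
  = 0.5075 / 5.160 = 0.09835 h⁻¹
t½ = ln2 / k = 0.693147 / 0.09835 = 7.048 h

7.05 h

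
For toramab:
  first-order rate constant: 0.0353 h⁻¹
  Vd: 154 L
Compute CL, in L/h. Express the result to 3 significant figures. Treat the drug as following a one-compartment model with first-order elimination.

5.44 L/h

CL = k × Vd = 0.0353 × 154 = 5.436 L/h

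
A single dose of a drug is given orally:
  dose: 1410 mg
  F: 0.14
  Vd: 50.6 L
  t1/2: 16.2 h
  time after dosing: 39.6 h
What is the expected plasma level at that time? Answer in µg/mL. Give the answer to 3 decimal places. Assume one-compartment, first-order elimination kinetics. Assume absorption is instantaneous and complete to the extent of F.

0.717 µg/mL

Amount reaching circulation = F × Dose = 0.14 × 1410 = 197.4 mg
C₀ = F·Dose / Vd = 197.4 / 50.6 = 3.901 mg/L
k = ln2 / t½ = 0.693147 / 16.2 = 0.04279 h⁻¹
C = C₀ · e^(−k·t) = 3.901 × e^(−0.04279 × 39.6)
  = 3.901 × 0.1837 = 0.7166 mg/L
(0.7166 mg/L = 0.7166 µg/mL)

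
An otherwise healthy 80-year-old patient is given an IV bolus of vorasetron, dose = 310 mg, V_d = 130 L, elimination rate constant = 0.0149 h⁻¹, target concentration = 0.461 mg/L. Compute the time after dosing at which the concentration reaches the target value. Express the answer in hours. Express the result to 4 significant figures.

110.3 h

C₀ = Dose / Vd = 310.0 / 130 = 2.385 mg/L
t = ln(C₀ / C) / k = ln(2.385 / 0.461) / 0.01490
  = ln(5.174) / 0.01490 = 1.644 / 0.01490 = 110.3 h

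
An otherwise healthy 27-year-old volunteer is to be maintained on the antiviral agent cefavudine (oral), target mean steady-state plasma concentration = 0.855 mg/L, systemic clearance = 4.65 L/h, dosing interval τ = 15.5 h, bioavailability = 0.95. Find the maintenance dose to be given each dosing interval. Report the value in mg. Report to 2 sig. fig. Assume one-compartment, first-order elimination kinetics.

At steady state, F × (Dose/τ) = Css × CL.
Dose = Css × CL × τ / F = 0.855 × 4.650 × 15.5 / 0.95 = 64.87 mg

65 mg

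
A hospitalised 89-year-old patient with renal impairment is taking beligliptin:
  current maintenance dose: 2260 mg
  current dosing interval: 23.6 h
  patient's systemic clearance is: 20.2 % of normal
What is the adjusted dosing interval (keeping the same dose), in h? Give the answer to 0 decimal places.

To keep the same average steady-state level, dosing rate must scale with clearance.
CL ratio = 20.2 / 100 = 0.2020
New interval (same dose) = 23.6 / 0.2020 = 116.8 h

117 h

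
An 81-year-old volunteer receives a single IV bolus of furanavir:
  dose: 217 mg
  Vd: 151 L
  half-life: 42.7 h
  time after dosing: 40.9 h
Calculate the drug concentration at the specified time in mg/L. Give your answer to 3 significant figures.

C₀ = Dose / Vd = 217.0 / 151 = 1.437 mg/L
k = ln2 / t½ = 0.693147 / 42.7 = 0.01623 h⁻¹
C = C₀ · e^(−k·t) = 1.437 × e^(−0.01623 × 40.9)
  = 1.437 × 0.5149 = 0.7399 mg/L

0.740 mg/L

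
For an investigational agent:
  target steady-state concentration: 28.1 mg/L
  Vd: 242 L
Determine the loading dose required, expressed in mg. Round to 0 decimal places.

6800 mg

LD = Css × Vd = 28.1 × 242 = 6800 mg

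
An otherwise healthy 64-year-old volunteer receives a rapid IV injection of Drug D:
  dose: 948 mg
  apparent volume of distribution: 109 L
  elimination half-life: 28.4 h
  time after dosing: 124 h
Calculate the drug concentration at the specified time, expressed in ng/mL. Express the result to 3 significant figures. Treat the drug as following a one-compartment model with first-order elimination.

422 ng/mL

C₀ = Dose / Vd = 948.0 / 109 = 8.697 mg/L
k = ln2 / t½ = 0.693147 / 28.4 = 0.02441 h⁻¹
C = C₀ · e^(−k·t) = 8.697 × e^(−0.02441 × 124)
  = 8.697 × 0.04847 = 0.4215 mg/L
Convert: 0.4215 mg/L × 1000 = 421.5 ng/mL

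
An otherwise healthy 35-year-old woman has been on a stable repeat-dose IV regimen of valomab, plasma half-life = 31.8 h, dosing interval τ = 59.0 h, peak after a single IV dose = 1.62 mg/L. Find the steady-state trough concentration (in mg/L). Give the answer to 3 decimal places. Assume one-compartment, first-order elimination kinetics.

k = ln2 / t½ = 0.693147 / 31.8 = 0.02180 h⁻¹
e^(−kτ) = e^(−0.02180 × 59.0) = 0.2763
Accumulation ratio R = 1 / (1 − e^(−kτ)) = 1 / (1 − 0.2763) = 1.382
Steady-state trough = C₀ × R × e^(−kτ) = 1.62 × 1.382 × 0.2763 = 0.6186 mg/L

0.619 mg/L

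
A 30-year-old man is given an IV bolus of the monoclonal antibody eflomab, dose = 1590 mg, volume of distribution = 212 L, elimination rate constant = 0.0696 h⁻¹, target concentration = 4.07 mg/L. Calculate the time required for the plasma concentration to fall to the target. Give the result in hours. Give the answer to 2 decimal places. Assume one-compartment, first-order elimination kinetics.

C₀ = Dose / Vd = 1590 / 212 = 7.500 mg/L
t = ln(C₀ / C) / k = ln(7.500 / 4.07) / 0.06960
  = ln(1.843) / 0.06960 = 0.6114 / 0.06960 = 8.784 h

8.78 h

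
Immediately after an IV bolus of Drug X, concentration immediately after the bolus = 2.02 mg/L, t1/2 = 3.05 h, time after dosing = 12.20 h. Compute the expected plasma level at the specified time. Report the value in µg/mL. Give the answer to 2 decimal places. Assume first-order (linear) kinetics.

0.13 µg/mL

k = ln2 / t½ = 0.693147 / 3.05 = 0.2273 h⁻¹
t / t½ = 12.20 / 3.05 = 4 half-lives
C = C₀ × (1/2)^4 = 2.020 × 0.06250 = 0.1263 mg/L
(0.1263 mg/L = 0.1263 µg/mL)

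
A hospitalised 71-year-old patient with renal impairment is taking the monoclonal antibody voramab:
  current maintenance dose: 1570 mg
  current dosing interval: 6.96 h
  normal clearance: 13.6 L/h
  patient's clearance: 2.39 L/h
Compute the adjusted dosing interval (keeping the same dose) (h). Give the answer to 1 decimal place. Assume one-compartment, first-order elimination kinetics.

To keep the same average steady-state level, dosing rate must scale with clearance.
CL ratio = 2.39 / 13.6 = 0.1757
New interval (same dose) = 6.96 / 0.1757 = 39.61 h

39.6 h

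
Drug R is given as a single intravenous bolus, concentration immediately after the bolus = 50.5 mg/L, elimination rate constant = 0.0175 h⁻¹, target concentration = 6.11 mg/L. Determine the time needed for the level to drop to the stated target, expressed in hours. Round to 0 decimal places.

t = ln(C₀ / C) / k = ln(50.50 / 6.11) / 0.01750
  = ln(8.265) / 0.01750 = 2.112 / 0.01750 = 120.7 h

121 h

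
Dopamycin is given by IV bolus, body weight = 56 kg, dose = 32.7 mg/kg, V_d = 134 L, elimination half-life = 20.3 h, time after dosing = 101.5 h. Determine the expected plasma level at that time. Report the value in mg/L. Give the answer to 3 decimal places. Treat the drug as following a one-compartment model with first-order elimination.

0.427 mg/L

Total dose = 32.7 × 56 = 1831 mg
C₀ = Dose / Vd = 1831 / 134 = 13.66 mg/L
k = ln2 / t½ = 0.693147 / 20.3 = 0.03415 h⁻¹
t / t½ = 101.5 / 20.3 = 5 half-lives
C = C₀ × (1/2)^5 = 13.66 × 0.03125 = 0.4269 mg/L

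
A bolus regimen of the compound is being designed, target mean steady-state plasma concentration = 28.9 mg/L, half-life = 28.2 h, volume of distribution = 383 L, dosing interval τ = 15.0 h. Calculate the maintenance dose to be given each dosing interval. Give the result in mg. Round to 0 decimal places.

k = ln2 / t½ = 0.693147 / 28.2 = 0.02458 h⁻¹
CL = k × Vd = 0.02458 × 383 = 9.414 L/h
At steady state, Dose/τ = Css × CL.
Dose = Css × CL × τ = 28.9 × 9.414 × 15.0 = 4081 mg

4081 mg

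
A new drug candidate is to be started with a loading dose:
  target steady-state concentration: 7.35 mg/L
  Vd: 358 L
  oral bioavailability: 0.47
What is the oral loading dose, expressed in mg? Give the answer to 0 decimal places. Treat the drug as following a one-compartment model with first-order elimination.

5599 mg

LD = Css × Vd / F = 7.35 × 358 / 0.47 = 5599 mg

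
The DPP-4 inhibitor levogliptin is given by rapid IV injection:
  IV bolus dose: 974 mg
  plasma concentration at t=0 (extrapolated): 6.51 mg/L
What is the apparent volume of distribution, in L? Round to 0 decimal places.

150 L

Vd = Dose / C₀ = 974.0 / 6.51 = 149.6 L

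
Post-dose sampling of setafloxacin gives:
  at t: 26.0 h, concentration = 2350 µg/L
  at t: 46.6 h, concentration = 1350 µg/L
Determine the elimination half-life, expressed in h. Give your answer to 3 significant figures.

k = ln(C₁/C₂) / (t₂ − t₁) = ln(2350/1350) / (46.6 − 26.0)
  = 0.5543 / 20.60 = 0.02691 h⁻¹
t½ = ln2 / k = 0.693147 / 0.02691 = 25.76 h

25.8 h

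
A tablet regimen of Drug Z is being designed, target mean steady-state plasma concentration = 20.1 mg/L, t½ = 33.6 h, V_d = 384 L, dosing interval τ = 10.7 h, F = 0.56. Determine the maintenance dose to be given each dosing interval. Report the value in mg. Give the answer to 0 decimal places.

3042 mg

k = ln2 / t½ = 0.693147 / 33.6 = 0.02063 h⁻¹
CL = k × Vd = 0.02063 × 384 = 7.922 L/h
At steady state, F × (Dose/τ) = Css × CL.
Dose = Css × CL × τ / F = 20.1 × 7.922 × 10.7 / 0.56 = 3042 mg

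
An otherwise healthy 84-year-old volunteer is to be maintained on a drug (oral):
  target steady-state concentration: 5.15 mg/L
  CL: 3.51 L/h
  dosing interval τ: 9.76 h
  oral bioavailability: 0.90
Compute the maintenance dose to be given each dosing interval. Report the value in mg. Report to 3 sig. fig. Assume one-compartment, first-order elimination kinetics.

At steady state, F × (Dose/τ) = Css × CL.
Dose = Css × CL × τ / F = 5.15 × 3.510 × 9.76 / 0.90 = 196.0 mg

196 mg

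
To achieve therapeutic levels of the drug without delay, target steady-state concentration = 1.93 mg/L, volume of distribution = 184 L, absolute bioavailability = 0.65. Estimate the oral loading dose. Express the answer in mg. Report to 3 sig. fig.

546 mg

LD = Css × Vd / F = 1.93 × 184 / 0.65 = 546.3 mg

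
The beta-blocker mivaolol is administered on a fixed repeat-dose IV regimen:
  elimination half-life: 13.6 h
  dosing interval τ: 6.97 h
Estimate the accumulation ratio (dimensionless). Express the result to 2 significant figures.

k = ln2 / t½ = 0.693147 / 13.6 = 0.05097 h⁻¹
e^(−kτ) = e^(−0.05097 × 6.97) = 0.7010
Accumulation ratio R = 1 / (1 − e^(−kτ)) = 1 / (1 − 0.7010) = 3.344

3.3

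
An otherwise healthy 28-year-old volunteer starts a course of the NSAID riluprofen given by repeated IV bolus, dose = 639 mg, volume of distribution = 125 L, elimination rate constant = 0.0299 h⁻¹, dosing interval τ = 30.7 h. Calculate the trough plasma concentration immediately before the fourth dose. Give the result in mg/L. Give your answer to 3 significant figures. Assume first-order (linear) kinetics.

C₀ per dose = Dose / Vd = 639 / 125 = 5.112 mg/L
Fraction remaining after one interval: r = e^(−kτ) = e^(−0.02990 × 30.7) = 0.3993
Before dose 4, 3 doses have been given (aged 1τ, 2τ, 3τ).
C_trough = C₀ × (r + r² + … + r^3) = C₀ × r(1−r^3)/(1−r)
        = 5.112 × 0.3993 × (1 − 0.06366) / (1 − 0.3993) = 3.182 mg/L

3.18 mg/L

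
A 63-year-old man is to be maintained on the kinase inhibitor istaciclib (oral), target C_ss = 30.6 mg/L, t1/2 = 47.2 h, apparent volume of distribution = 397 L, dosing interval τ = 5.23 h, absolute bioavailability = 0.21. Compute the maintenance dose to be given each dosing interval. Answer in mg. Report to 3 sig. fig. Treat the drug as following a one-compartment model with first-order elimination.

4440 mg

k = ln2 / t½ = 0.693147 / 47.2 = 0.01469 h⁻¹
CL = k × Vd = 0.01469 × 397 = 5.832 L/h
At steady state, F × (Dose/τ) = Css × CL.
Dose = Css × CL × τ / F = 30.6 × 5.832 × 5.23 / 0.21 = 4444 mg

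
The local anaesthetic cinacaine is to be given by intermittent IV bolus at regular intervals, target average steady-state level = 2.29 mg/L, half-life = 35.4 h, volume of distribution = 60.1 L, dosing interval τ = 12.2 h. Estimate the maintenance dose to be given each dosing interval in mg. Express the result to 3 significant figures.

k = ln2 / t½ = 0.693147 / 35.4 = 0.01958 h⁻¹
CL = k × Vd = 0.01958 × 60.1 = 1.177 L/h
At steady state, Dose/τ = Css × CL.
Dose = Css × CL × τ = 2.29 × 1.177 × 12.2 = 32.88 mg

32.9 mg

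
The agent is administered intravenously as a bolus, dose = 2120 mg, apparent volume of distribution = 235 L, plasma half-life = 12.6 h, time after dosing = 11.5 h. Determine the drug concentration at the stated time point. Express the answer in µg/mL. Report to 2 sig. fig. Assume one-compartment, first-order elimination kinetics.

C₀ = Dose / Vd = 2120 / 235 = 9.021 mg/L
k = ln2 / t½ = 0.693147 / 12.6 = 0.05501 h⁻¹
C = C₀ · e^(−k·t) = 9.021 × e^(−0.05501 × 11.5)
  = 9.021 × 0.5312 = 4.792 mg/L
(4.792 mg/L = 4.792 µg/mL)

4.8 µg/mL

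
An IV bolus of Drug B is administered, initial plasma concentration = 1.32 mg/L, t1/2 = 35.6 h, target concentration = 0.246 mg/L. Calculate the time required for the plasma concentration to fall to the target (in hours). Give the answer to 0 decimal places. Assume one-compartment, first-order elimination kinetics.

k = ln2 / t½ = 0.693147 / 35.6 = 0.01947 h⁻¹
t = ln(C₀ / C) / k = ln(1.320 / 0.246) / 0.01947
  = ln(5.366) / 0.01947 = 1.680 / 0.01947 = 86.29 h

86 h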